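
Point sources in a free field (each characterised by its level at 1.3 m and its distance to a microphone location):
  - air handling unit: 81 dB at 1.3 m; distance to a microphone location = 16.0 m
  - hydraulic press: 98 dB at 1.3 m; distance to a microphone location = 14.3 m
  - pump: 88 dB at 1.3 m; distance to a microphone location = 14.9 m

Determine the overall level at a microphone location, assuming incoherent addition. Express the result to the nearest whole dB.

Propagate each source to the receiver with L = L_ref − 20·log₁₀(r/r_ref), then add intensities.
air handling unit: 81 − 20·log₁₀(16.0/1.3) = 81 − 21.80 = 59.20 dB.
hydraulic press: 98 − 20·log₁₀(14.3/1.3) = 98 − 20.83 = 77.17 dB.
pump: 88 − 20·log₁₀(14.9/1.3) = 88 − 21.18 = 66.82 dB.
Σ 10^(L/10) = 5.778e+07 → L_total = 10·log₁₀(5.778e+07) = 77.62 dB.

78 dB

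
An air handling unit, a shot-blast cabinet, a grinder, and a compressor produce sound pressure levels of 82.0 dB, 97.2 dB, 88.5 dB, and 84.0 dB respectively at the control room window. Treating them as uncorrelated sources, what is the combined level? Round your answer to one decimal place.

98.0 dB

For uncorrelated sources the intensities add, so convert each level to linear form, sum, and take 10·log₁₀ of the total.
Σ 10^(L/10) = 10^(82.0/10) + 10^(97.2/10) + 10^(88.5/10) + 10^(84.0/10) = 6.366e+09.
L_total = 10·log₁₀(6.366e+09) = 98.04 dB.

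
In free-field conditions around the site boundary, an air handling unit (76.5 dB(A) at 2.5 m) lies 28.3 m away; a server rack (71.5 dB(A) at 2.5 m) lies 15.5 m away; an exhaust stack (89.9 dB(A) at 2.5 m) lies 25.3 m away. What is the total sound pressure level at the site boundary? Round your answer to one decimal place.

Propagate each source to the receiver with L = L_ref − 20·log₁₀(r/r_ref), then add intensities.
air handling unit: 76.5 − 20·log₁₀(28.3/2.5) = 76.5 − 21.08 = 55.42 dB(A).
server rack: 71.5 − 20·log₁₀(15.5/2.5) = 71.5 − 15.85 = 55.65 dB(A).
exhaust stack: 89.9 − 20·log₁₀(25.3/2.5) = 89.9 − 20.10 = 69.80 dB(A).
Σ 10^(L/10) = 1.026e+07 → L_total = 10·log₁₀(1.026e+07) = 70.11 dB(A).

70.1 dB(A)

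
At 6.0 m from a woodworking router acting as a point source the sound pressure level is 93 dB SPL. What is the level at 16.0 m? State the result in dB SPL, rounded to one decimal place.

Spherical spreading from a point source gives a 20·log₁₀(r₂/r₁) drop.
L₂ = 93 − 20·log₁₀(16.0/6.0) = 93 − 8.519 = 84.48 dB SPL.

84.5 dB SPL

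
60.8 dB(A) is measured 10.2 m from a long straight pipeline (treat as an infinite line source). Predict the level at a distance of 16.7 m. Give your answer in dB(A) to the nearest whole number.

Cylindrical spreading from a line source gives a 10·log₁₀(r₂/r₁) drop.
L₂ = 60.8 − 10·log₁₀(16.7/10.2) = 60.8 − 2.141 = 58.66 dB(A).

59 dB(A)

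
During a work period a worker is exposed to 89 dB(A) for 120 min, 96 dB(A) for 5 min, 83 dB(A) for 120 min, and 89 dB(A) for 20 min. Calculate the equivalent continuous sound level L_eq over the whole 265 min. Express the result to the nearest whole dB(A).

The energy average is taken in the linear domain: L_eq = 10·log₁₀[(Σ tᵢ·10^(Lᵢ/10))/T], T = 265 min.
Σ tᵢ·10^(Lᵢ/10) = 120·10^(89/10) + 5·10^(96/10) + 120·10^(83/10) + 20·10^(89/10) = 1.551e+11.
L_eq = 10·log₁₀(1.551e+11/265) = 87.67 dB(A).

88 dB(A)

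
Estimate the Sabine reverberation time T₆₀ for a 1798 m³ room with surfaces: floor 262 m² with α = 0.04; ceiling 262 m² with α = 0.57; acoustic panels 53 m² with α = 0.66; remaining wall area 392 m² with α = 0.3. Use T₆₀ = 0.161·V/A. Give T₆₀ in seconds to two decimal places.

Summing Sᵢαᵢ: 262·0.04 + 262·0.57 + 53·0.66 + 392·0.3 = 312.40 m².
T₆₀ = 0.161 × 1798 / 312.40 = 0.927 s.

0.93 s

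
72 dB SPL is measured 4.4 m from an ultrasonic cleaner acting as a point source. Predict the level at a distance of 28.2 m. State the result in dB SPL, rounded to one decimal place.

For a point source, L₂ = L₁ − 20·log₁₀(r₂/r₁).
L₂ = 72 − 20·log₁₀(28.2/4.4) = 72 − 16.136 = 55.86 dB SPL.

55.9 dB SPL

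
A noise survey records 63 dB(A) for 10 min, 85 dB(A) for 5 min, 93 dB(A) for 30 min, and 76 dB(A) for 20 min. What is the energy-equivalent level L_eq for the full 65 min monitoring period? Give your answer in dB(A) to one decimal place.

89.8 dB(A)

Weight each interval's intensity by its duration and average over T = 65 min:
Σ tᵢ·10^(Lᵢ/10) = 10·10^(63/10) + 5·10^(85/10) + 30·10^(93/10) + 20·10^(76/10) = 6.226e+10.
L_eq = 10·log₁₀(6.226e+10/65) = 89.81 dB(A).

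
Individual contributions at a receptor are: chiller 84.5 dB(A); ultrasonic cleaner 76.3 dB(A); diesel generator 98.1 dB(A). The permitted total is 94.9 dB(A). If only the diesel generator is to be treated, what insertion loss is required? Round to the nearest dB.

The untreated sources together contribute 10^(84.5/10) + 10^(76.3/10) = 3.245e+08, i.e. 85.11 dB(A).
To meet 94.9 dB(A) overall, the treated diesel generator may contribute at most 10^(94.9/10) − 3.245e+08 = 2.766e+09, i.e. 94.42 dB(A).
Required insertion loss = 98.1 − 94.42 = 3.68 dB.

4 dB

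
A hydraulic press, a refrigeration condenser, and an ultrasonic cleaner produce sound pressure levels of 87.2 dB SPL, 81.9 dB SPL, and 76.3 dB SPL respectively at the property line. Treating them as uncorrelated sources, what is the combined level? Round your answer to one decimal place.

Incoherent sources combine by intensity addition: L_total = 10·log₁₀(Σ 10^(L_i/10)).
Σ 10^(L/10) = 10^(87.2/10) + 10^(81.9/10) + 10^(76.3/10) = 7.223e+08.
L_total = 10·log₁₀(7.223e+08) = 88.59 dB SPL.

88.6 dB SPL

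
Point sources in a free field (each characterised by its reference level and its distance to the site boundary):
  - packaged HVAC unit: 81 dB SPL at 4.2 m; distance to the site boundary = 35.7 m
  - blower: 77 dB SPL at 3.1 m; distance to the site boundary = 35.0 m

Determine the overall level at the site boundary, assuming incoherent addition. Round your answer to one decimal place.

63.3 dB SPL

First find each source's level at the receiver (point-source: −20·log₁₀(r/r_ref)), then combine on an intensity basis.
packaged HVAC unit: 81 − 20·log₁₀(35.7/4.2) = 81 − 18.59 = 62.41 dB SPL.
blower: 77 − 20·log₁₀(35.0/3.1) = 77 − 21.05 = 55.95 dB SPL.
Σ 10^(L/10) = 2.136e+06 → L_total = 10·log₁₀(2.136e+06) = 63.30 dB SPL.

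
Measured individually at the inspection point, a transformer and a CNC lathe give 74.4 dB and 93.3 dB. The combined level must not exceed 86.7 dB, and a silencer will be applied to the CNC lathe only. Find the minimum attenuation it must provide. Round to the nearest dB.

Fixed contribution from the other source: Σ 10^(L/10) = 10^(74.4/10) = 2.754e+07 (74.40 dB).
The limit corresponds to 10^(86.7/10) = 4.677e+08; subtracting the fixed part leaves 4.402e+08 for the CNC lathe, i.e. 86.44 dB.
So the CNC lathe must be reduced from 93.3 to 86.44 dB: IL = 6.86 dB.

7 dB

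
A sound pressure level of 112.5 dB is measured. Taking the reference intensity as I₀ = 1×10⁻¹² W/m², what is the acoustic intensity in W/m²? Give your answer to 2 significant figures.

0.18 W/m²

I = I₀·10^(L/10) = 10⁻¹² × 10^(112.5/10) = 10^(-0.750).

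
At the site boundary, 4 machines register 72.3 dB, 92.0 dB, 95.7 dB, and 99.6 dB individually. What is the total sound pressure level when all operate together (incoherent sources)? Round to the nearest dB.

For uncorrelated sources the intensities add, so convert each level to linear form, sum, and take 10·log₁₀ of the total.
Σ 10^(L/10) = 10^(72.3/10) + 10^(92.0/10) + 10^(95.7/10) + 10^(99.6/10) = 1.444e+10.
L_total = 10·log₁₀(1.444e+10) = 101.59 dB.

102 dB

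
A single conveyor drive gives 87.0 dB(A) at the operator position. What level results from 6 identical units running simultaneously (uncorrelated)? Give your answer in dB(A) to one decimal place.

N identical incoherent sources raise the level by 10·log₁₀ N.
L_total = 87.0 + 10·log₁₀(6) = 87.0 + 7.782 = 94.78 dB(A).

94.8 dB(A)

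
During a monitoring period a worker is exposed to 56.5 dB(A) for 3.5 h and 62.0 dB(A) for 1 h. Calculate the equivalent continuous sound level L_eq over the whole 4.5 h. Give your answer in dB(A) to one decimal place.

58.4 dB(A)

L_eq = 10·log₁₀[(1/T)·Σ tᵢ·10^(Lᵢ/10)] with T = 4.5 h.
Σ tᵢ·10^(Lᵢ/10) = 3.5·10^(56.5/10) + 1·10^(62.0/10) = 3.148e+06.
L_eq = 10·log₁₀(3.148e+06/4.5) = 58.45 dB(A).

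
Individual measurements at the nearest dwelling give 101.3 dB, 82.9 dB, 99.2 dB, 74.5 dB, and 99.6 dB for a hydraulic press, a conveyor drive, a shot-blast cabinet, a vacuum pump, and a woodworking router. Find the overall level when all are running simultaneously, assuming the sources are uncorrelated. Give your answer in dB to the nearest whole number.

Incoherent sources combine by intensity addition: L_total = 10·log₁₀(Σ 10^(L_i/10)).
Σ 10^(L/10) = 10^(101.3/10) + 10^(82.9/10) + 10^(99.2/10) + 10^(74.5/10) + 10^(99.6/10) = 3.115e+10.
L_total = 10·log₁₀(3.115e+10) = 104.93 dB.

105 dB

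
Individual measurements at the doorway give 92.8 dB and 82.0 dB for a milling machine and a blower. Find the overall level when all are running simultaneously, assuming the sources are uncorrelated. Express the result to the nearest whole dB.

Incoherent sources combine by intensity addition: L_total = 10·log₁₀(Σ 10^(L_i/10)).
Σ 10^(L/10) = 10^(92.8/10) + 10^(82.0/10) = 2.064e+09.
L_total = 10·log₁₀(2.064e+09) = 93.15 dB.

93 dB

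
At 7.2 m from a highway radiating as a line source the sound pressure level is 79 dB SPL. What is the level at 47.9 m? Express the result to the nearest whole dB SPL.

Line-source attenuation: ΔL = 10·log₁₀(r₂/r₁) = 10·log₁₀(47.9/7.2) = 8.230 dB.
L₂ = 79 − 10·log₁₀(47.9/7.2) = 79 − 8.230 = 70.77 dB SPL.

71 dB SPL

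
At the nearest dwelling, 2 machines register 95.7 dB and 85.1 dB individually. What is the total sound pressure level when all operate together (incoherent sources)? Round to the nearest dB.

For uncorrelated sources the intensities add, so convert each level to linear form, sum, and take 10·log₁₀ of the total.
Σ 10^(L/10) = 10^(95.7/10) + 10^(85.1/10) = 4.039e+09.
L_total = 10·log₁₀(4.039e+09) = 96.06 dB.

96 dB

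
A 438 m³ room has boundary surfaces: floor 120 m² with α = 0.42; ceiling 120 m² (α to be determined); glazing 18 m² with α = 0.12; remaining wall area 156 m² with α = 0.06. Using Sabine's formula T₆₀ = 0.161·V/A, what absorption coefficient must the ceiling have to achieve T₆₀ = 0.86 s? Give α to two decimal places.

Required total absorption A = 0.161·438/0.86 = 82.00 m².
Absorption from the other surfaces = 120·0.42 + 18·0.12 + 156·0.06 = 61.92 m², so the ceiling must supply 20.08 m² over 120 m².
α = 20.08/120 = 0.167.

0.17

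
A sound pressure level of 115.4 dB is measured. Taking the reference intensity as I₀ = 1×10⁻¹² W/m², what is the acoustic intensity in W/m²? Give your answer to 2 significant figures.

I/I₀ = 10^(115.4/10) = 3.467e+11, so I = 3.467e+11 × 10⁻¹² W/m².

0.35 W/m²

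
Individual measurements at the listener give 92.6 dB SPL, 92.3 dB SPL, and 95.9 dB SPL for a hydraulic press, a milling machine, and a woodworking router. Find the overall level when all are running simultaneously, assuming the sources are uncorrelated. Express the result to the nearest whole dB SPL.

For uncorrelated sources the intensities add, so convert each level to linear form, sum, and take 10·log₁₀ of the total.
Σ 10^(L/10) = 10^(92.6/10) + 10^(92.3/10) + 10^(95.9/10) = 7.408e+09.
L_total = 10·log₁₀(7.408e+09) = 98.70 dB SPL.

99 dB SPL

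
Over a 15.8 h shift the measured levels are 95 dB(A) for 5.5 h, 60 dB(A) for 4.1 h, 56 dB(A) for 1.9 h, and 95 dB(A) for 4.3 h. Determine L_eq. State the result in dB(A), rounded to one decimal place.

92.9 dB(A)

L_eq = 10·log₁₀[(1/T)·Σ tᵢ·10^(Lᵢ/10)] with T = 15.8 h.
Σ tᵢ·10^(Lᵢ/10) = 5.5·10^(95/10) + 4.1·10^(60/10) + 1.9·10^(56/10) + 4.3·10^(95/10) = 3.100e+10.
L_eq = 10·log₁₀(3.100e+10/15.8) = 92.93 dB(A).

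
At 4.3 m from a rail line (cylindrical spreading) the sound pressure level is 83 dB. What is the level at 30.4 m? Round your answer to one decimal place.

Line-source attenuation: ΔL = 10·log₁₀(r₂/r₁) = 10·log₁₀(30.4/4.3) = 8.494 dB.
L₂ = 83 − 10·log₁₀(30.4/4.3) = 83 − 8.494 = 74.51 dB.

74.5 dB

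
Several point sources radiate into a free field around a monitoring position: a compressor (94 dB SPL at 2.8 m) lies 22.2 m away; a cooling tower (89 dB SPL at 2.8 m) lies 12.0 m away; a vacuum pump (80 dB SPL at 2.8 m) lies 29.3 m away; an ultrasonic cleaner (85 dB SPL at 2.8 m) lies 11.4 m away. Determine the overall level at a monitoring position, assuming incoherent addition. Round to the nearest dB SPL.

First find each source's level at the receiver (point-source: −20·log₁₀(r/r_ref)), then combine on an intensity basis.
compressor: 94 − 20·log₁₀(22.2/2.8) = 94 − 17.98 = 76.02 dB SPL.
cooling tower: 89 − 20·log₁₀(12.0/2.8) = 89 − 12.64 = 76.36 dB SPL.
vacuum pump: 80 − 20·log₁₀(29.3/2.8) = 80 − 20.39 = 59.61 dB SPL.
ultrasonic cleaner: 85 − 20·log₁₀(11.4/2.8) = 85 − 12.19 = 72.81 dB SPL.
Σ 10^(L/10) = 1.032e+08 → L_total = 10·log₁₀(1.032e+08) = 80.14 dB SPL.

80 dB SPL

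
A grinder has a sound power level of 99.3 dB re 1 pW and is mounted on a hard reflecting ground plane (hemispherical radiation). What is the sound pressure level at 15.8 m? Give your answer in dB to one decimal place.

67.3 dB

The power spreads over a hemisphere of area 2π·r², so L_p = L_w − 10·log₁₀(2π·r²).
2π·r² = 1569 m², 10·log₁₀ of that is 31.955 dB.
L_p = 99.3 − 31.955 = 67.35 dB.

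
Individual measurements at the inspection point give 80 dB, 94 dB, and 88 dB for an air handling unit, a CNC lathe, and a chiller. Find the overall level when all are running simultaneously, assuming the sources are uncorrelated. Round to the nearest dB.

Incoherent sources combine by intensity addition: L_total = 10·log₁₀(Σ 10^(L_i/10)).
Σ 10^(L/10) = 10^(80/10) + 10^(94/10) + 10^(88/10) = 3.243e+09.
L_total = 10·log₁₀(3.243e+09) = 95.11 dB.

95 dB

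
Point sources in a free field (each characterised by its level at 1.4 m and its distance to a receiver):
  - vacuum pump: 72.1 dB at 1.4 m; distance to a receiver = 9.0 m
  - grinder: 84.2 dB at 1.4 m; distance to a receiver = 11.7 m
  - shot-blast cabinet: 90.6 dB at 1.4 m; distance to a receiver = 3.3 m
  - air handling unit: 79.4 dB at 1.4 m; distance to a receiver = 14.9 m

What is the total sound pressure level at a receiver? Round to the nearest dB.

83 dB

Apply inverse-square spreading to bring every level to the receiver, then sum 10^(L/10).
vacuum pump: 72.1 − 20·log₁₀(9.0/1.4) = 72.1 − 16.16 = 55.94 dB.
grinder: 84.2 − 20·log₁₀(11.7/1.4) = 84.2 − 18.44 = 65.76 dB.
shot-blast cabinet: 90.6 − 20·log₁₀(3.3/1.4) = 90.6 − 7.45 = 83.15 dB.
air handling unit: 79.4 − 20·log₁₀(14.9/1.4) = 79.4 − 20.54 = 58.86 dB.
Σ 10^(L/10) = 2.116e+08 → L_total = 10·log₁₀(2.116e+08) = 83.25 dB.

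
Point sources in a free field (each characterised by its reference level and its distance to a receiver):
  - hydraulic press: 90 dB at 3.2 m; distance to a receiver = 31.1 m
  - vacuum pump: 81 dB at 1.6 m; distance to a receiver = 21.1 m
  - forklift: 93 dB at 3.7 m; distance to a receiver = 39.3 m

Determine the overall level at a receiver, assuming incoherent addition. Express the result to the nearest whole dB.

75 dB

Propagate each source to the receiver with L = L_ref − 20·log₁₀(r/r_ref), then add intensities.
hydraulic press: 90 − 20·log₁₀(31.1/3.2) = 90 − 19.75 = 70.25 dB.
vacuum pump: 81 − 20·log₁₀(21.1/1.6) = 81 − 22.40 = 58.60 dB.
forklift: 93 − 20·log₁₀(39.3/3.7) = 93 − 20.52 = 72.48 dB.
Σ 10^(L/10) = 2.900e+07 → L_total = 10·log₁₀(2.900e+07) = 74.62 dB.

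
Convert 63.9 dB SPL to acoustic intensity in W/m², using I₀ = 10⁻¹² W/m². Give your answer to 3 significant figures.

2.45e-06 W/m²

I = I₀·10^(L/10) = 10⁻¹² × 10^(63.9/10) = 10^(-5.610).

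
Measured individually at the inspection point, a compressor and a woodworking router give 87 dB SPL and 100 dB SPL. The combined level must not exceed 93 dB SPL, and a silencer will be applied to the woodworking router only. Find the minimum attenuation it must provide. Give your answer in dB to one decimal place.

8.3 dB

Fixed contribution from the other source: Σ 10^(L/10) = 10^(87/10) = 5.012e+08 (87.00 dB SPL).
To meet 93 dB SPL overall, the treated woodworking router may contribute at most 10^(93/10) − 5.012e+08 = 1.494e+09, i.e. 91.74 dB SPL.
So the woodworking router must be reduced from 100 to 91.74 dB SPL: IL = 8.26 dB.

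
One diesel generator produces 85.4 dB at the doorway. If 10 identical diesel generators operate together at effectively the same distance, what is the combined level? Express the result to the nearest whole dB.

95 dB

N identical incoherent sources raise the level by 10·log₁₀ N.
L_total = 85.4 + 10·log₁₀(10) = 85.4 + 10.000 = 95.40 dB.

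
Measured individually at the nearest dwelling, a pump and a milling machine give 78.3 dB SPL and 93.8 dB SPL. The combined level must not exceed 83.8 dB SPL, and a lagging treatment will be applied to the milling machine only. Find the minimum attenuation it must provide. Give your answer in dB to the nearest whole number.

Fixed contribution from the other source: Σ 10^(L/10) = 10^(78.3/10) = 6.761e+07 (78.30 dB SPL).
To meet 83.8 dB SPL overall, the treated milling machine may contribute at most 10^(83.8/10) − 6.761e+07 = 1.723e+08, i.e. 82.36 dB SPL.
Required insertion loss = 93.8 − 82.36 = 11.44 dB.

11 dB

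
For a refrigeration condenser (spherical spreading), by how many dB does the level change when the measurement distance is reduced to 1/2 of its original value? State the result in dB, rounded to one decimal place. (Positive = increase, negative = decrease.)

Point-source spreading: ΔL = −20·log₁₀(r₂/r₁).
ΔL = −20·log₁₀(0.5) = +6.02 dB.

+6.0 dB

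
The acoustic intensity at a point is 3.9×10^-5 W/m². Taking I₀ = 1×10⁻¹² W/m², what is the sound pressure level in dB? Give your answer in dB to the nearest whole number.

I/I₀ = 3.9×10^-5/10⁻¹² = 3.9×10^7, and L = 10·log₁₀(I/I₀).
L = 10·(0.5911 + 7) = 75.91 dB.

76 dB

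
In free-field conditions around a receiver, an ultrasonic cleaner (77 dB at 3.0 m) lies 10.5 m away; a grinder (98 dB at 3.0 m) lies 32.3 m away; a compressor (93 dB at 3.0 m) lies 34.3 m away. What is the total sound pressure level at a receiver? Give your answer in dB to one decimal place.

Apply inverse-square spreading to bring every level to the receiver, then sum 10^(L/10).
ultrasonic cleaner: 77 − 20·log₁₀(10.5/3.0) = 77 − 10.88 = 66.12 dB.
grinder: 98 − 20·log₁₀(32.3/3.0) = 98 − 20.64 = 77.36 dB.
compressor: 93 − 20·log₁₀(34.3/3.0) = 93 − 21.16 = 71.84 dB.
Σ 10^(L/10) = 7.378e+07 → L_total = 10·log₁₀(7.378e+07) = 78.68 dB.

78.7 dB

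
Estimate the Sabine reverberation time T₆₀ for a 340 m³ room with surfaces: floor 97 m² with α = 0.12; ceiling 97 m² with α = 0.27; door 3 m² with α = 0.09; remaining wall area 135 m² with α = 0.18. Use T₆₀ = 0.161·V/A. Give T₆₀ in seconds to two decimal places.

Total absorption A = 97·0.12 + 97·0.27 + 3·0.09 + 135·0.18 = 62.40 m² sabins.
T₆₀ = 0.161·V/A = 0.161·340/62.40 = 0.877 s.

0.88 s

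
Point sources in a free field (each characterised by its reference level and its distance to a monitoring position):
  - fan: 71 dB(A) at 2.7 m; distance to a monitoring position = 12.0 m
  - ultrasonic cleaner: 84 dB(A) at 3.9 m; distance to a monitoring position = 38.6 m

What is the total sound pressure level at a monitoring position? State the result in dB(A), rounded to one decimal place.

65.1 dB(A)

Apply inverse-square spreading to bring every level to the receiver, then sum 10^(L/10).
fan: 71 − 20·log₁₀(12.0/2.7) = 71 − 12.96 = 58.04 dB(A).
ultrasonic cleaner: 84 − 20·log₁₀(38.6/3.9) = 84 − 19.91 = 64.09 dB(A).
Σ 10^(L/10) = 3.202e+06 → L_total = 10·log₁₀(3.202e+06) = 65.05 dB(A).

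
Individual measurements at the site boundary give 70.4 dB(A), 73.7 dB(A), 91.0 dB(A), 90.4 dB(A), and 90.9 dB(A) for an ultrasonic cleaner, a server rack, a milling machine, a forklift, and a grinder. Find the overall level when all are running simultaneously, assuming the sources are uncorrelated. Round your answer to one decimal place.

Incoherent sources combine by intensity addition: L_total = 10·log₁₀(Σ 10^(L_i/10)).
Σ 10^(L/10) = 10^(70.4/10) + 10^(73.7/10) + 10^(91.0/10) + 10^(90.4/10) + 10^(90.9/10) = 3.620e+09.
L_total = 10·log₁₀(3.620e+09) = 95.59 dB(A).

95.6 dB(A)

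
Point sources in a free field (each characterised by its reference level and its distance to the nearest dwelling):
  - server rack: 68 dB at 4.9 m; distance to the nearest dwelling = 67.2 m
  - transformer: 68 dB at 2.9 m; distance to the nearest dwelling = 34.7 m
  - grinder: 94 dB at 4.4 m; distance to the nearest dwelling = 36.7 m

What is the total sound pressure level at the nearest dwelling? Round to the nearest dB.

76 dB

Propagate each source to the receiver with L = L_ref − 20·log₁₀(r/r_ref), then add intensities.
server rack: 68 − 20·log₁₀(67.2/4.9) = 68 − 22.74 = 45.26 dB.
transformer: 68 − 20·log₁₀(34.7/2.9) = 68 − 21.56 = 46.44 dB.
grinder: 94 − 20·log₁₀(36.7/4.4) = 94 − 18.42 = 75.58 dB.
Σ 10^(L/10) = 3.618e+07 → L_total = 10·log₁₀(3.618e+07) = 75.59 dB.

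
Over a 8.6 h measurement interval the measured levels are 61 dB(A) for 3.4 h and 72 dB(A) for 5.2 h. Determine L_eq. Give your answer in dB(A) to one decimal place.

70.0 dB(A)

L_eq = 10·log₁₀[(1/T)·Σ tᵢ·10^(Lᵢ/10)] with T = 8.6 h.
Σ tᵢ·10^(Lᵢ/10) = 3.4·10^(61/10) + 5.2·10^(72/10) = 8.669e+07.
L_eq = 10·log₁₀(8.669e+07/8.6) = 70.03 dB(A).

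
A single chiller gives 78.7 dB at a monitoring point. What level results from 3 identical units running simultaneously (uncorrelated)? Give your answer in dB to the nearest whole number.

L_total = L₁ + 10·log₁₀ N for N identical incoherent sources.
L_total = 78.7 + 10·log₁₀(3) = 78.7 + 4.771 = 83.47 dB.

83 dB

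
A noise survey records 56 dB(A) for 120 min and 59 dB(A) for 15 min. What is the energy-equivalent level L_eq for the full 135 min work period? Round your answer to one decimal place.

56.5 dB(A)

L_eq = 10·log₁₀[(1/T)·Σ tᵢ·10^(Lᵢ/10)] with T = 135 min.
Σ tᵢ·10^(Lᵢ/10) = 120·10^(56/10) + 15·10^(59/10) = 5.969e+07.
L_eq = 10·log₁₀(5.969e+07/135) = 56.46 dB(A).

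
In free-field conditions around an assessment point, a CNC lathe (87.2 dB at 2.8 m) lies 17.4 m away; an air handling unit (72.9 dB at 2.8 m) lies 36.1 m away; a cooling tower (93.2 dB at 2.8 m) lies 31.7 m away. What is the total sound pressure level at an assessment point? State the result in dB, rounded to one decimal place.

First find each source's level at the receiver (point-source: −20·log₁₀(r/r_ref)), then combine on an intensity basis.
CNC lathe: 87.2 − 20·log₁₀(17.4/2.8) = 87.2 − 15.87 = 71.33 dB.
air handling unit: 72.9 − 20·log₁₀(36.1/2.8) = 72.9 − 22.21 = 50.69 dB.
cooling tower: 93.2 − 20·log₁₀(31.7/2.8) = 93.2 − 21.08 = 72.12 dB.
Σ 10^(L/10) = 3.001e+07 → L_total = 10·log₁₀(3.001e+07) = 74.77 dB.

74.8 dB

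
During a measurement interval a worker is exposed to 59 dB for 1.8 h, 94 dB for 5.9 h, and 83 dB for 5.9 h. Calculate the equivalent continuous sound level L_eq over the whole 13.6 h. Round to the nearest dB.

91 dB

The energy average is taken in the linear domain: L_eq = 10·log₁₀[(Σ tᵢ·10^(Lᵢ/10))/T], T = 13.6 h.
Σ tᵢ·10^(Lᵢ/10) = 1.8·10^(59/10) + 5.9·10^(94/10) + 5.9·10^(83/10) = 1.600e+10.
L_eq = 10·log₁₀(1.600e+10/13.6) = 90.71 dB.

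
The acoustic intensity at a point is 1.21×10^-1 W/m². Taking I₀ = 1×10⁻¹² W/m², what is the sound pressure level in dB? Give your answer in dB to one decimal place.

L = 10·log₁₀(I/I₀) = 10·log₁₀(1.21×10^-1/10⁻¹²) = 10·log₁₀(1.21×10^11).
L = 10·(0.0828 + 11) = 110.83 dB.

110.8 dB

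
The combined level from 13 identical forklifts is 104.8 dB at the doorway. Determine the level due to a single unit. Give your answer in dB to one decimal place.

For N identical incoherent sources L_total = L₁ + 10·log₁₀ N, so L₁ = 104.8 − 10·log₁₀(13) = 104.8 − 11.139.

93.7 dB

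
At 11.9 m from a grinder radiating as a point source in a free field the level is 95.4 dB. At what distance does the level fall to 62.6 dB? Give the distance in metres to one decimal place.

519.5 m

The 32.8 dB drop corresponds to a distance ratio of 10^(32.8/20) for a point source.
r₂ = 11.9·10^((95.4−62.6)/20) = 11.9·10^(32.8/20) = 519.45 m.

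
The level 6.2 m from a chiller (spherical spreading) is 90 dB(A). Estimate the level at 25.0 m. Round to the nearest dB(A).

Point-source attenuation: ΔL = 20·log₁₀(r₂/r₁) = 20·log₁₀(25.0/6.2) = 12.111 dB.
L₂ = 90 − 20·log₁₀(25.0/6.2) = 90 − 12.111 = 77.89 dB(A).

78 dB(A)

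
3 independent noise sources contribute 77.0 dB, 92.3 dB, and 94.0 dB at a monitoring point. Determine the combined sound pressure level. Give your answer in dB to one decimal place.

96.3 dB

For uncorrelated sources the intensities add, so convert each level to linear form, sum, and take 10·log₁₀ of the total.
Σ 10^(L/10) = 10^(77.0/10) + 10^(92.3/10) + 10^(94.0/10) = 4.260e+09.
L_total = 10·log₁₀(4.260e+09) = 96.29 dB.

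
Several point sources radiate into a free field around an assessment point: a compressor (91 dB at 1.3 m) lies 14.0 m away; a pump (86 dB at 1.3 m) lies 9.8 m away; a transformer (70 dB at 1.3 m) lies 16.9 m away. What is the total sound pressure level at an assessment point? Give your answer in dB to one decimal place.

72.5 dB

Propagate each source to the receiver with L = L_ref − 20·log₁₀(r/r_ref), then add intensities.
compressor: 91 − 20·log₁₀(14.0/1.3) = 91 − 20.64 = 70.36 dB.
pump: 86 − 20·log₁₀(9.8/1.3) = 86 − 17.55 = 68.45 dB.
transformer: 70 − 20·log₁₀(16.9/1.3) = 70 − 22.28 = 47.72 dB.
Σ 10^(L/10) = 1.792e+07 → L_total = 10·log₁₀(1.792e+07) = 72.53 dB.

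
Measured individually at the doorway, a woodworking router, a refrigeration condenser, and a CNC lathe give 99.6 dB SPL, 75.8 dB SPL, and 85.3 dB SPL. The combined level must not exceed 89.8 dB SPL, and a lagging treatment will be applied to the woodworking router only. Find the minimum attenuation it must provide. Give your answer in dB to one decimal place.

12.0 dB

The untreated sources together contribute 10^(75.8/10) + 10^(85.3/10) = 3.769e+08, i.e. 85.76 dB SPL.
To meet 89.8 dB SPL overall, the treated woodworking router may contribute at most 10^(89.8/10) − 3.769e+08 = 5.781e+08, i.e. 87.62 dB SPL.
Required insertion loss = 99.6 − 87.62 = 11.98 dB.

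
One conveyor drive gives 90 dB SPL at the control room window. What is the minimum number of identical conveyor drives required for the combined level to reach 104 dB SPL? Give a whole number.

N identical sources give L₁ + 10·log₁₀ N, so require 10·log₁₀ N ≥ 104 − 90 = 14.0 dB.
N ≥ 10^(14.0/10) = 25.119, so N = 26.

26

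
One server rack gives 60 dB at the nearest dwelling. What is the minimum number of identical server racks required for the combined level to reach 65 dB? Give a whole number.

The shortfall is 65 − 60 = 5.0 dB, and N units add 10·log₁₀ N, so need 10·log₁₀ N ≥ 5.0.
N ≥ 10^(5.0/10) = 3.162, so N = 4.

4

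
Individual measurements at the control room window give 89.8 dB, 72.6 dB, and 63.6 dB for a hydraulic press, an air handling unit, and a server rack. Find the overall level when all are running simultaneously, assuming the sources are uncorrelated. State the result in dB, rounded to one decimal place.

Incoherent sources combine by intensity addition: L_total = 10·log₁₀(Σ 10^(L_i/10)).
Σ 10^(L/10) = 10^(89.8/10) + 10^(72.6/10) + 10^(63.6/10) = 9.755e+08.
L_total = 10·log₁₀(9.755e+08) = 89.89 dB.

89.9 dB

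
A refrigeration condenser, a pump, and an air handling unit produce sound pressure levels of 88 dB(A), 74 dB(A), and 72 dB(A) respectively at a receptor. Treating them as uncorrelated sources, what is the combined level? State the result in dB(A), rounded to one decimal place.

88.3 dB(A)

Incoherent sources combine by intensity addition: L_total = 10·log₁₀(Σ 10^(L_i/10)).
Σ 10^(L/10) = 10^(88/10) + 10^(74/10) + 10^(72/10) = 6.719e+08.
L_total = 10·log₁₀(6.719e+08) = 88.27 dB(A).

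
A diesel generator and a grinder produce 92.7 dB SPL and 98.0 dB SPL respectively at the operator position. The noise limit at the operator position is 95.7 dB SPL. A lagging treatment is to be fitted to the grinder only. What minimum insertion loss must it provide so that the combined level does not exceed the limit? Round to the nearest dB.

Everything except the grinder sums to 10^(92.7/10) = 1.862e+09 in linear terms, 92.70 dB SPL.
To meet 95.7 dB SPL overall, the treated grinder may contribute at most 10^(95.7/10) − 1.862e+09 = 1.853e+09, i.e. 92.68 dB SPL.
So the grinder must be reduced from 98.0 to 92.68 dB SPL: IL = 5.32 dB.

5 dB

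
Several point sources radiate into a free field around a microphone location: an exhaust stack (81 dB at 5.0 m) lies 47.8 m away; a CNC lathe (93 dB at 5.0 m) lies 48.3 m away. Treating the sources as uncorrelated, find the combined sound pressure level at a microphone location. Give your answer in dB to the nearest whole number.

74 dB

First find each source's level at the receiver (point-source: −20·log₁₀(r/r_ref)), then combine on an intensity basis.
exhaust stack: 81 − 20·log₁₀(47.8/5.0) = 81 − 19.61 = 61.39 dB.
CNC lathe: 93 − 20·log₁₀(48.3/5.0) = 93 − 19.70 = 73.30 dB.
Σ 10^(L/10) = 2.276e+07 → L_total = 10·log₁₀(2.276e+07) = 73.57 dB.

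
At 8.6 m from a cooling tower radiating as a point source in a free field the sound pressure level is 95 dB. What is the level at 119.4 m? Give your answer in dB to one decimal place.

72.1 dB

Spherical spreading from a point source gives a 20·log₁₀(r₂/r₁) drop.
L₂ = 95 − 20·log₁₀(119.4/8.6) = 95 − 22.850 = 72.15 dB.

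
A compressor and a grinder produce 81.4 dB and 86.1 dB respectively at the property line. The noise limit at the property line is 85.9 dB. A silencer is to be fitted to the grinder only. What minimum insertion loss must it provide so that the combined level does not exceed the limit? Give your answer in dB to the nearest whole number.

Fixed contribution from the other source: Σ 10^(L/10) = 10^(81.4/10) = 1.380e+08 (81.40 dB).
To meet 85.9 dB overall, the treated grinder may contribute at most 10^(85.9/10) − 1.380e+08 = 2.510e+08, i.e. 84.00 dB.
Required insertion loss = 86.1 − 84.00 = 2.10 dB.

2 dB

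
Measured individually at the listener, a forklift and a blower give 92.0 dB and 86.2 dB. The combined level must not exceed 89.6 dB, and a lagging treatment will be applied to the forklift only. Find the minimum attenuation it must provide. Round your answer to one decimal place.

The untreated sources together contribute 10^(86.2/10) = 4.169e+08, i.e. 86.20 dB.
The limit corresponds to 10^(89.6/10) = 9.120e+08; subtracting the fixed part leaves 4.951e+08 for the forklift, i.e. 86.95 dB.
So the forklift must be reduced from 92.0 to 86.95 dB: IL = 5.05 dB.

5.1 dB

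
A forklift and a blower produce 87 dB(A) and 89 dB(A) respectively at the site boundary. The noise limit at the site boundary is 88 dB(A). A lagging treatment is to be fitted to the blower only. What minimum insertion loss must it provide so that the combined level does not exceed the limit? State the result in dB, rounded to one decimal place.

7.9 dB

Everything except the blower sums to 10^(87/10) = 5.012e+08 in linear terms, 87.00 dB(A).
The limit corresponds to 10^(88/10) = 6.310e+08; subtracting the fixed part leaves 1.298e+08 for the blower, i.e. 81.13 dB(A).
Required insertion loss = 89 − 81.13 = 7.87 dB.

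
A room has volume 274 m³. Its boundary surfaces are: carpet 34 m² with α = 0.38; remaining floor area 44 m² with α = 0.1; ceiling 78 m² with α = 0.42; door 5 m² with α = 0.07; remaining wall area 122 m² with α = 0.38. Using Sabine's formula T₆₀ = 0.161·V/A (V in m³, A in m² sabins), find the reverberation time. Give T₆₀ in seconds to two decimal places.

Total absorption A = 34·0.38 + 44·0.1 + 78·0.42 + 5·0.07 + 122·0.38 = 96.79 m² sabins.
T₆₀ = 0.161 × 274 / 96.79 = 0.456 s.

0.46 s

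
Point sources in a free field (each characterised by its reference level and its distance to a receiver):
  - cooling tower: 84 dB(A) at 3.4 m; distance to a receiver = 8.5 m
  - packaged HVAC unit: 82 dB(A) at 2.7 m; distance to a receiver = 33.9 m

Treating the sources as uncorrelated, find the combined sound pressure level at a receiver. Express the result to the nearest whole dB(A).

Propagate each source to the receiver with L = L_ref − 20·log₁₀(r/r_ref), then add intensities.
cooling tower: 84 − 20·log₁₀(8.5/3.4) = 84 − 7.96 = 76.04 dB(A).
packaged HVAC unit: 82 − 20·log₁₀(33.9/2.7) = 82 − 21.98 = 60.02 dB(A).
Σ 10^(L/10) = 4.120e+07 → L_total = 10·log₁₀(4.120e+07) = 76.15 dB(A).

76 dB(A)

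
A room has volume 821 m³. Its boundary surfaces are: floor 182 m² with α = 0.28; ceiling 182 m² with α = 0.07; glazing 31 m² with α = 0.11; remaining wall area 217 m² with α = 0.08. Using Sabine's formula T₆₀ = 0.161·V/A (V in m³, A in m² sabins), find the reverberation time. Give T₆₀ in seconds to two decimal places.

Total absorption A = 182·0.28 + 182·0.07 + 31·0.11 + 217·0.08 = 84.47 m² sabins.
T₆₀ = 0.161·V/A = 0.161·821/84.47 = 1.565 s.

1.56 s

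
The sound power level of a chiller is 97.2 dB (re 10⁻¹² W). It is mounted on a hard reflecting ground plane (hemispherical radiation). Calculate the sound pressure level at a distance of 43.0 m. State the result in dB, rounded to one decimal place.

L_p = L_w − 10·log₁₀(2π·r²) with r = 43.0 m.
2π·r² = 1.162e+04 m², 10·log₁₀ of that is 40.651 dB.
L_p = 97.2 − 40.651 = 56.55 dB.

56.5 dB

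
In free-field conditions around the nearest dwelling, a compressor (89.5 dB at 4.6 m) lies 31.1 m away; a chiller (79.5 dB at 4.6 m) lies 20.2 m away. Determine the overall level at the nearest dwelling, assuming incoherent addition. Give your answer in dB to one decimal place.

73.8 dB

Apply inverse-square spreading to bring every level to the receiver, then sum 10^(L/10).
compressor: 89.5 − 20·log₁₀(31.1/4.6) = 89.5 − 16.60 = 72.90 dB.
chiller: 79.5 − 20·log₁₀(20.2/4.6) = 79.5 − 12.85 = 66.65 dB.
Σ 10^(L/10) = 2.412e+07 → L_total = 10·log₁₀(2.412e+07) = 73.82 dB.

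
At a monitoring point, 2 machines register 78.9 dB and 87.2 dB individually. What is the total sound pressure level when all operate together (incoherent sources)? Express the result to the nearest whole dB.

88 dB

For uncorrelated sources the intensities add, so convert each level to linear form, sum, and take 10·log₁₀ of the total.
Σ 10^(L/10) = 10^(78.9/10) + 10^(87.2/10) = 6.024e+08.
L_total = 10·log₁₀(6.024e+08) = 87.80 dB.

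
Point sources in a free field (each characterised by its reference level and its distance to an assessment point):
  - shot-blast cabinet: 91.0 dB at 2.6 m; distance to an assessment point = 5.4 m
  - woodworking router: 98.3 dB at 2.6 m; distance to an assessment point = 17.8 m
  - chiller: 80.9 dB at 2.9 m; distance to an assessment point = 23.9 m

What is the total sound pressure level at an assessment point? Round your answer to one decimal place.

Propagate each source to the receiver with L = L_ref − 20·log₁₀(r/r_ref), then add intensities.
shot-blast cabinet: 91.0 − 20·log₁₀(5.4/2.6) = 91.0 − 6.35 = 84.65 dB.
woodworking router: 98.3 − 20·log₁₀(17.8/2.6) = 98.3 − 16.71 = 81.59 dB.
chiller: 80.9 − 20·log₁₀(23.9/2.9) = 80.9 − 18.32 = 62.58 dB.
Σ 10^(L/10) = 4.379e+08 → L_total = 10·log₁₀(4.379e+08) = 86.41 dB.

86.4 dB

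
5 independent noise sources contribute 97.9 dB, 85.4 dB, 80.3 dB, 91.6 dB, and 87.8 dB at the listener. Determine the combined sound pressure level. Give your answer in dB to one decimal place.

For uncorrelated sources the intensities add, so convert each level to linear form, sum, and take 10·log₁₀ of the total.
Σ 10^(L/10) = 10^(97.9/10) + 10^(85.4/10) + 10^(80.3/10) + 10^(91.6/10) + 10^(87.8/10) = 8.668e+09.
L_total = 10·log₁₀(8.668e+09) = 99.38 dB.

99.4 dB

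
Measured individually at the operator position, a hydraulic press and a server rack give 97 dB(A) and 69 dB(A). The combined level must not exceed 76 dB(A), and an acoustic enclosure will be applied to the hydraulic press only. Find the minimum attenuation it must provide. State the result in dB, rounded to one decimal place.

Fixed contribution from the other source: Σ 10^(L/10) = 10^(69/10) = 7.943e+06 (69.00 dB(A)).
To meet 76 dB(A) overall, the treated hydraulic press may contribute at most 10^(76/10) − 7.943e+06 = 3.187e+07, i.e. 75.03 dB(A).
Required insertion loss = 97 − 75.03 = 21.97 dB.

22.0 dB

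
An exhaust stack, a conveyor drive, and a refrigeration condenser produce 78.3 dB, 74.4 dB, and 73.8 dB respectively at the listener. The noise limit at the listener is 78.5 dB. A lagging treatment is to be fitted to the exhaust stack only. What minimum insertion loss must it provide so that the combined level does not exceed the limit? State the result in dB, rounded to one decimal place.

5.5 dB

The untreated sources together contribute 10^(74.4/10) + 10^(73.8/10) = 5.153e+07, i.e. 77.12 dB.
To meet 78.5 dB overall, the treated exhaust stack may contribute at most 10^(78.5/10) − 5.153e+07 = 1.926e+07, i.e. 72.85 dB.
So the exhaust stack must be reduced from 78.3 to 72.85 dB: IL = 5.45 dB.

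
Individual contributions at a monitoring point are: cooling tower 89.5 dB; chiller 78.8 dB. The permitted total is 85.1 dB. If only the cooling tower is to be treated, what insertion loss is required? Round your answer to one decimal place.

5.6 dB

Fixed contribution from the other source: Σ 10^(L/10) = 10^(78.8/10) = 7.586e+07 (78.80 dB).
To meet 85.1 dB overall, the treated cooling tower may contribute at most 10^(85.1/10) − 7.586e+07 = 2.477e+08, i.e. 83.94 dB.
Required insertion loss = 89.5 − 83.94 = 5.56 dB.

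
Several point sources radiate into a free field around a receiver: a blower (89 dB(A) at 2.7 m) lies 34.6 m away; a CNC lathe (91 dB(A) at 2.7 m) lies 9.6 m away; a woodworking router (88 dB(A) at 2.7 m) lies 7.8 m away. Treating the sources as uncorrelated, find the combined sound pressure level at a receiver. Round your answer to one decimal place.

82.6 dB(A)

Propagate each source to the receiver with L = L_ref − 20·log₁₀(r/r_ref), then add intensities.
blower: 89 − 20·log₁₀(34.6/2.7) = 89 − 22.15 = 66.85 dB(A).
CNC lathe: 91 − 20·log₁₀(9.6/2.7) = 91 − 11.02 = 79.98 dB(A).
woodworking router: 88 − 20·log₁₀(7.8/2.7) = 88 − 9.21 = 78.79 dB(A).
Σ 10^(L/10) = 1.800e+08 → L_total = 10·log₁₀(1.800e+08) = 82.55 dB(A).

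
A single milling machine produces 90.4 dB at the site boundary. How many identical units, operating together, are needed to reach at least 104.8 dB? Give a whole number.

The shortfall is 104.8 − 90.4 = 14.4 dB, and N units add 10·log₁₀ N, so need 10·log₁₀ N ≥ 14.4.
N ≥ 10^(14.4/10) = 27.542, so N = 28.

28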